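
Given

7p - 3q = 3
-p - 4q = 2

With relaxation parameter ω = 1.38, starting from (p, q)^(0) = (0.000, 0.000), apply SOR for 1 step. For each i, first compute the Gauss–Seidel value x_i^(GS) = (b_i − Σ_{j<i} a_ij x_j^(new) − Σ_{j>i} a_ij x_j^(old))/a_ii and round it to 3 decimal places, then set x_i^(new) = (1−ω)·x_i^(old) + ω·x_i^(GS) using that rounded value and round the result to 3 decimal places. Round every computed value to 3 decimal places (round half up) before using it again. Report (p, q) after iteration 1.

Iteration 1:
  p: GS value = (3 - (-3)·0.000) / (7) = 0.429;  p ← (1−ω)·0.000 + ω·0.429 = 0.592
  q: GS value = (2 - (-1)·0.592) / (-4) = -0.648;  q ← (1−ω)·0.000 + ω·-0.648 = -0.894

(0.592, -0.894)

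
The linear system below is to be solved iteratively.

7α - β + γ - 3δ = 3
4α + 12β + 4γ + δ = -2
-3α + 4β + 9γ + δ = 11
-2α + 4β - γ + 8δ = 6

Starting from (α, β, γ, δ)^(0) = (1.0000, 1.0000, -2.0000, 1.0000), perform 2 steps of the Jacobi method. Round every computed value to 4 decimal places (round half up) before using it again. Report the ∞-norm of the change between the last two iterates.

1.0327

Iteration 1:
  α = (3 - (-1)·1.0000 - (1)·-2.0000 - (-3)·1.0000) / (7) = 1.2857
  β = (-2 - (4)·1.0000 - (4)·-2.0000 - (1)·1.0000) / (12) = 0.0833
  γ = (11 - (-3)·1.0000 - (4)·1.0000 - (1)·1.0000) / (9) = 1.0000
  δ = (6 - (-2)·1.0000 - (4)·1.0000 - (-1)·-2.0000) / (8) = 0.2500
Iteration 2:
  α = (3 - (-1)·0.0833 - (1)·1.0000 - (-3)·0.2500) / (7) = 0.4048
  β = (-2 - (4)·1.2857 - (4)·1.0000 - (1)·0.2500) / (12) = -0.9494
  γ = (11 - (-3)·1.2857 - (4)·0.0833 - (1)·0.2500) / (9) = 1.5860
  δ = (6 - (-2)·1.2857 - (4)·0.0833 - (-1)·1.0000) / (8) = 1.1548
Change: (-0.8809, -1.0327, 0.5860, 0.9048) → max |·| = 1.0327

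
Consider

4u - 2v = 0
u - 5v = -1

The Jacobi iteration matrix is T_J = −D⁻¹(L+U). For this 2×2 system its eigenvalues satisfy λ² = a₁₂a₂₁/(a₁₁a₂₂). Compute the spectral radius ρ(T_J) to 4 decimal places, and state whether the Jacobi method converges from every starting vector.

a₁₂a₂₁/(a₁₁a₂₂) = (-2)·(1) / ((4)·(-5)) = 0.100000
ρ = √|0.100000| = √0.100000 = 0.3162
ρ < 1, so Jacobi converges

0.3162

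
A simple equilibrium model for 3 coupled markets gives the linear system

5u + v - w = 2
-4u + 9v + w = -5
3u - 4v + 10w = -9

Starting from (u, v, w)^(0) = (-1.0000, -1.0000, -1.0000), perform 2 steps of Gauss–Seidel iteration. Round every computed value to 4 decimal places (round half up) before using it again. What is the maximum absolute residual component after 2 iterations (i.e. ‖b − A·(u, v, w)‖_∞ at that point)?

Iteration 1:
  u = (2 - (1)·-1.0000 - (-1)·-1.0000) / (5) = 0.4000
  v = (-5 - (-4)·0.4000 - (1)·-1.0000) / (9) = -0.2667
  w = (-9 - (3)·0.4000 - (-4)·-0.2667) / (10) = -1.1267
Iteration 2:
  u = (2 - (1)·-0.2667 - (-1)·-1.1267) / (5) = 0.2280
  v = (-5 - (-4)·0.2280 - (1)·-1.1267) / (9) = -0.3290
  w = (-9 - (3)·0.2280 - (-4)·-0.3290) / (10) = -1.1000
Residual b − A·x = (0.0890, -0.0270, 0.0000); ∞-norm = 0.0890

0.0890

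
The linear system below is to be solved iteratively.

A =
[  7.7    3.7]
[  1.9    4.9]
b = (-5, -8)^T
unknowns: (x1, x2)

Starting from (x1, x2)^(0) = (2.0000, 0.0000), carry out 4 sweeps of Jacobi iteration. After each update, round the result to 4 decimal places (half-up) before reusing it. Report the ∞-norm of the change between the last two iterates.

Iteration 1:
  x1 = (-5 - (3.7)·0.0000) / (7.7) = -0.6494
  x2 = (-8 - (1.9)·2.0000) / (4.9) = -2.4082
Iteration 2:
  x1 = (-5 - (3.7)·-2.4082) / (7.7) = 0.5078
  x2 = (-8 - (1.9)·-0.6494) / (4.9) = -1.3808
Iteration 3:
  x1 = (-5 - (3.7)·-1.3808) / (7.7) = 0.0142
  x2 = (-8 - (1.9)·0.5078) / (4.9) = -1.8296
Iteration 4:
  x1 = (-5 - (3.7)·-1.8296) / (7.7) = 0.2298
  x2 = (-8 - (1.9)·0.0142) / (4.9) = -1.6382
Change: (0.2156, 0.1914) → max |·| = 0.2156

0.2156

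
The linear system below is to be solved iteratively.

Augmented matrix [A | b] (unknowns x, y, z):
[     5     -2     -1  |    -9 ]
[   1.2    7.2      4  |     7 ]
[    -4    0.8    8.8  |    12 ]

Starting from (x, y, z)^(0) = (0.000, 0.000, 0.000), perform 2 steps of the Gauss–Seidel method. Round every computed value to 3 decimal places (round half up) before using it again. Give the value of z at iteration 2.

Iteration 1:
  x = (-9 - (-2)·0.000 - (-1)·0.000) / (5) = -1.800
  y = (7 - (1.2)·-1.800 - (4)·0.000) / (7.2) = 1.272
  z = (12 - (-4)·-1.800 - (0.8)·1.272) / (8.8) = 0.430
Iteration 2:
  x = (-9 - (-2)·1.272 - (-1)·0.430) / (5) = -1.205
  y = (7 - (1.2)·-1.205 - (4)·0.430) / (7.2) = 0.934
  z = (12 - (-4)·-1.205 - (0.8)·0.934) / (8.8) = 0.731

0.731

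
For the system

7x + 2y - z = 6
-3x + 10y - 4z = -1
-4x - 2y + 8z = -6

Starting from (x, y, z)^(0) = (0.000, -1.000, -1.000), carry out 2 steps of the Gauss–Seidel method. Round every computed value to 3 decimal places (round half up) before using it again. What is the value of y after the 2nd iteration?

0.041

Iteration 1:
  x = (6 - (2)·-1.000 - (-1)·-1.000) / (7) = 1.000
  y = (-1 - (-3)·1.000 - (-4)·-1.000) / (10) = -0.200
  z = (-6 - (-4)·1.000 - (-2)·-0.200) / (8) = -0.300
Iteration 2:
  x = (6 - (2)·-0.200 - (-1)·-0.300) / (7) = 0.871
  y = (-1 - (-3)·0.871 - (-4)·-0.300) / (10) = 0.041
  z = (-6 - (-4)·0.871 - (-2)·0.041) / (8) = -0.304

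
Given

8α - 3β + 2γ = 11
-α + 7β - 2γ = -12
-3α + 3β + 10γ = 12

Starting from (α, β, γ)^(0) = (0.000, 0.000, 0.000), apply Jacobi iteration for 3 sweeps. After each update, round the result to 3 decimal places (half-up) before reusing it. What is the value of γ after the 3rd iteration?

Iteration 1:
  α = (11 - (-3)·0.000 - (2)·0.000) / (8) = 1.375
  β = (-12 - (-1)·0.000 - (-2)·0.000) / (7) = -1.714
  γ = (12 - (-3)·0.000 - (3)·0.000) / (10) = 1.200
Iteration 2:
  α = (11 - (-3)·-1.714 - (2)·1.200) / (8) = 0.432
  β = (-12 - (-1)·1.375 - (-2)·1.200) / (7) = -1.175
  γ = (12 - (-3)·1.375 - (3)·-1.714) / (10) = 2.127
Iteration 3:
  α = (11 - (-3)·-1.175 - (2)·2.127) / (8) = 0.403
  β = (-12 - (-1)·0.432 - (-2)·2.127) / (7) = -1.045
  γ = (12 - (-3)·0.432 - (3)·-1.175) / (10) = 1.682

1.682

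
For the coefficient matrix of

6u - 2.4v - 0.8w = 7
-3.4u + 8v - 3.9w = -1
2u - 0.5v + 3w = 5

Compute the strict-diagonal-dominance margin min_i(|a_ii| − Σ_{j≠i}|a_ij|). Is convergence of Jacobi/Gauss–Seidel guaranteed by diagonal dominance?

row 1: |6| − (2.4+0.8) = 2.8
row 2: |8| − (3.4+3.9) = 0.7
row 3: |3| − (2+0.5) = 0.5
minimum over rows = 0.5 → strictly diagonally dominant (convergence guaranteed)

0.5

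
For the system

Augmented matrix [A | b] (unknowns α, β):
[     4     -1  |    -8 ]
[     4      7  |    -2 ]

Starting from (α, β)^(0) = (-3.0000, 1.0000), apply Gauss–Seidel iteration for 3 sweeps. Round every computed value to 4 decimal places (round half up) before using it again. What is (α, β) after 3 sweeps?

Iteration 1:
  α = (-8 - (-1)·1.0000) / (4) = -1.7500
  β = (-2 - (4)·-1.7500) / (7) = 0.7143
Iteration 2:
  α = (-8 - (-1)·0.7143) / (4) = -1.8214
  β = (-2 - (4)·-1.8214) / (7) = 0.7551
Iteration 3:
  α = (-8 - (-1)·0.7551) / (4) = -1.8112
  β = (-2 - (4)·-1.8112) / (7) = 0.7493

(-1.8112, 0.7493)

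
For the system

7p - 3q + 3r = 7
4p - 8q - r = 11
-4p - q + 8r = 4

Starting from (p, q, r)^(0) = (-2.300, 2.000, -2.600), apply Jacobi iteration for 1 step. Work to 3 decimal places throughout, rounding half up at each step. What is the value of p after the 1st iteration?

Iteration 1:
  p = (7 - (-3)·2.000 - (3)·-2.600) / (7) = 2.971
  q = (11 - (4)·-2.300 - (-1)·-2.600) / (-8) = -2.200
  r = (4 - (-4)·-2.300 - (-1)·2.000) / (8) = -0.400

2.971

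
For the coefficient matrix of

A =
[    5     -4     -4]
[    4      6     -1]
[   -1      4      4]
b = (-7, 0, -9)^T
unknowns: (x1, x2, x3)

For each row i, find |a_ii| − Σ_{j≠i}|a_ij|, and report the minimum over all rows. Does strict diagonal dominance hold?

row 1: |5| − (4+4) = -3
row 2: |6| − (4+1) = 1
row 3: |4| − (1+4) = -1
minimum over rows = -3 → not strictly diagonally dominant

-3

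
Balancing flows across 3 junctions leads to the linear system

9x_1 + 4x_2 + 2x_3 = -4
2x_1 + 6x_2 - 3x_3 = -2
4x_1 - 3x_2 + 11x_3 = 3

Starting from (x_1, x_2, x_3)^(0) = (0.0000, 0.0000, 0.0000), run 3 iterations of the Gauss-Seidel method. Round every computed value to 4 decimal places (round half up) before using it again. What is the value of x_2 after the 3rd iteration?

Iteration 1:
  x_1 = (-4 - (4)·0.0000 - (2)·0.0000) / (9) = -0.4444
  x_2 = (-2 - (2)·-0.4444 - (-3)·0.0000) / (6) = -0.1852
  x_3 = (3 - (4)·-0.4444 - (-3)·-0.1852) / (11) = 0.3838
Iteration 2:
  x_1 = (-4 - (4)·-0.1852 - (2)·0.3838) / (9) = -0.4474
  x_2 = (-2 - (2)·-0.4474 - (-3)·0.3838) / (6) = 0.0077
  x_3 = (3 - (4)·-0.4474 - (-3)·0.0077) / (11) = 0.4375
Iteration 3:
  x_1 = (-4 - (4)·0.0077 - (2)·0.4375) / (9) = -0.5451
  x_2 = (-2 - (2)·-0.5451 - (-3)·0.4375) / (6) = 0.0671
  x_3 = (3 - (4)·-0.5451 - (-3)·0.0671) / (11) = 0.4892

0.0671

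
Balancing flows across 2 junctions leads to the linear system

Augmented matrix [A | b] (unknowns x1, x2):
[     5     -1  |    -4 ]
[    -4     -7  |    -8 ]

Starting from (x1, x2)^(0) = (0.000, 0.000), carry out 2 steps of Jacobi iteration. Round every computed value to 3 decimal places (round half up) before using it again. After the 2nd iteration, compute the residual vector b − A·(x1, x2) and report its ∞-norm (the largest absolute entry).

Iteration 1:
  x1 = (-4 - (-1)·0.000) / (5) = -0.800
  x2 = (-8 - (-4)·0.000) / (-7) = 1.143
Iteration 2:
  x1 = (-4 - (-1)·1.143) / (5) = -0.571
  x2 = (-8 - (-4)·-0.800) / (-7) = 1.600
Residual b − A·x = (0.455, 0.916); ∞-norm = 0.916

0.916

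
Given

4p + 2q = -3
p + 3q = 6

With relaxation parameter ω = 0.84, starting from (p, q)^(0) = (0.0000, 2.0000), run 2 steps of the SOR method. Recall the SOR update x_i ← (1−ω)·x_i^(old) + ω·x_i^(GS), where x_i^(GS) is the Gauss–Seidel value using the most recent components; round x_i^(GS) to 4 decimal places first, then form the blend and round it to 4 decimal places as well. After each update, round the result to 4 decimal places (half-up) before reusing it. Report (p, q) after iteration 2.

(-1.8781, 2.5917)

Iteration 1:
  p: GS value = (-3 - (2)·2.0000) / (4) = -1.7500;  p ← (1−ω)·0.0000 + ω·-1.7500 = -1.4700
  q: GS value = (6 - (1)·-1.4700) / (3) = 2.4900;  q ← (1−ω)·2.0000 + ω·2.4900 = 2.4116
Iteration 2:
  p: GS value = (-3 - (2)·2.4116) / (4) = -1.9558;  p ← (1−ω)·-1.4700 + ω·-1.9558 = -1.8781
  q: GS value = (6 - (1)·-1.8781) / (3) = 2.6260;  q ← (1−ω)·2.4116 + ω·2.6260 = 2.5917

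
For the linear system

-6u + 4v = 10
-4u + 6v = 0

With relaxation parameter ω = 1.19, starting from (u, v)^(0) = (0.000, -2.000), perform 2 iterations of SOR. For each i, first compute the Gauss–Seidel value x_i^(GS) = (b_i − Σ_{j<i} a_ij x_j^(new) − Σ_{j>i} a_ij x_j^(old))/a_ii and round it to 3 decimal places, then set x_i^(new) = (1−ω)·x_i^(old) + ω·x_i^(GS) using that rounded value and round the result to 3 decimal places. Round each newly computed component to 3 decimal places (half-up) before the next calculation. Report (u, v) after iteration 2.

Iteration 1:
  u: GS value = (10 - (4)·-2.000) / (-6) = -3.000;  u ← (1−ω)·0.000 + ω·-3.000 = -3.570
  v: GS value = (0 - (-4)·-3.570) / (6) = -2.380;  v ← (1−ω)·-2.000 + ω·-2.380 = -2.452
Iteration 2:
  u: GS value = (10 - (4)·-2.452) / (-6) = -3.301;  u ← (1−ω)·-3.570 + ω·-3.301 = -3.250
  v: GS value = (0 - (-4)·-3.250) / (6) = -2.167;  v ← (1−ω)·-2.452 + ω·-2.167 = -2.113

(-3.250, -2.113)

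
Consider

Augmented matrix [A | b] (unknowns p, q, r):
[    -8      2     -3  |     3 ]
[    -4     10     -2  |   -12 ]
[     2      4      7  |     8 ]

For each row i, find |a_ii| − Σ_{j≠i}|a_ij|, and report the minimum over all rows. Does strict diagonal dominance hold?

row 1: |-8| − (2+3) = 3
row 2: |10| − (4+2) = 4
row 3: |7| − (2+4) = 1
minimum over rows = 1 → strictly diagonally dominant (convergence guaranteed)

1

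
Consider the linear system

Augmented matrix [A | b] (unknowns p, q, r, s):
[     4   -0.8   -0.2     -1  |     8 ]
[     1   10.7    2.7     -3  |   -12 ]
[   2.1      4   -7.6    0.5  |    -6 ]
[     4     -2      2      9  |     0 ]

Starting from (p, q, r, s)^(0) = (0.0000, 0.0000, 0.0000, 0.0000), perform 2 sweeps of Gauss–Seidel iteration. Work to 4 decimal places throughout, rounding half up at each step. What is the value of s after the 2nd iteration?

-1.0731

Iteration 1:
  p = (8 - (-0.8)·0.0000 - (-0.2)·0.0000 - (-1)·0.0000) / (4) = 2.0000
  q = (-12 - (1)·2.0000 - (2.7)·0.0000 - (-3)·0.0000) / (10.7) = -1.3084
  r = (-6 - (2.1)·2.0000 - (4)·-1.3084 - (0.5)·0.0000) / (-7.6) = 0.6535
  s = (0 - (4)·2.0000 - (-2)·-1.3084 - (2)·0.6535) / (9) = -1.3249
Iteration 2:
  p = (8 - (-0.8)·-1.3084 - (-0.2)·0.6535 - (-1)·-1.3249) / (4) = 1.4398
  q = (-12 - (1)·1.4398 - (2.7)·0.6535 - (-3)·-1.3249) / (10.7) = -1.7924
  r = (-6 - (2.1)·1.4398 - (4)·-1.7924 - (0.5)·-1.3249) / (-7.6) = 0.1568
  s = (0 - (4)·1.4398 - (-2)·-1.7924 - (2)·0.1568) / (9) = -1.0731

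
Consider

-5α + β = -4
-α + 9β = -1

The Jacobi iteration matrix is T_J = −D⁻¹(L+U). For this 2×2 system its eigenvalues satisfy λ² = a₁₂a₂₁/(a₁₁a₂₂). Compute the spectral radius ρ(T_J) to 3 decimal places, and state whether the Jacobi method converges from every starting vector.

0.149

a₁₂a₂₁/(a₁₁a₂₂) = (1)·(-1) / ((-5)·(9)) = 0.022222
ρ = √|0.022222| = √0.022222 = 0.149
ρ < 1, so Jacobi converges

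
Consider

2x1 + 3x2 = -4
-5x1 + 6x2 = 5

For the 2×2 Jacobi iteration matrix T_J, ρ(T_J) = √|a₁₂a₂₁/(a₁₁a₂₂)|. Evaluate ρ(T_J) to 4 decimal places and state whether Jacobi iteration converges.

a₁₂a₂₁/(a₁₁a₂₂) = (3)·(-5) / ((2)·(6)) = -1.250000
ρ = √|-1.250000| = √1.250000 = 1.1180
ρ > 1, so Jacobi diverges

1.1180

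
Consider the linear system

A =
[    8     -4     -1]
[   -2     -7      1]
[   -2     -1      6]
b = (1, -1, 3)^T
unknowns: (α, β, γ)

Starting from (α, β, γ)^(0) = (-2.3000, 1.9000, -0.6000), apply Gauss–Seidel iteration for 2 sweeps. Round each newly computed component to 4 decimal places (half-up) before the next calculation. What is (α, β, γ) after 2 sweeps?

Iteration 1:
  α = (1 - (-4)·1.9000 - (-1)·-0.6000) / (8) = 1.0000
  β = (-1 - (-2)·1.0000 - (1)·-0.6000) / (-7) = -0.2286
  γ = (3 - (-2)·1.0000 - (-1)·-0.2286) / (6) = 0.7952
Iteration 2:
  α = (1 - (-4)·-0.2286 - (-1)·0.7952) / (8) = 0.1101
  β = (-1 - (-2)·0.1101 - (1)·0.7952) / (-7) = 0.2250
  γ = (3 - (-2)·0.1101 - (-1)·0.2250) / (6) = 0.5742

(0.1101, 0.2250, 0.5742)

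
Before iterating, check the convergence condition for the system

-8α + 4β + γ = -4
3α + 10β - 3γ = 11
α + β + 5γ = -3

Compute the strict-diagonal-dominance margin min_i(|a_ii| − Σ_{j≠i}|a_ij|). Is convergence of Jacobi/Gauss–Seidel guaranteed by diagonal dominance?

3

row 1: |-8| − (4+1) = 3
row 2: |10| − (3+3) = 4
row 3: |5| − (1+1) = 3
minimum over rows = 3 → strictly diagonally dominant (convergence guaranteed)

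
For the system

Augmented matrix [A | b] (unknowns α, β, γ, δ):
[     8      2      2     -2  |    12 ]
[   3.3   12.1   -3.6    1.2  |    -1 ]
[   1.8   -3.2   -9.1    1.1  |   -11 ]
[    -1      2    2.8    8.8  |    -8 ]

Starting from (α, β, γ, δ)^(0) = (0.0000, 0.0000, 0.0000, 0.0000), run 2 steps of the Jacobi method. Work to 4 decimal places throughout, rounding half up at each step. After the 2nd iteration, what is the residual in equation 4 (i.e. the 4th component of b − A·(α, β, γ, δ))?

-1.1943

Iteration 1:
  α = (12 - (2)·0.0000 - (2)·0.0000 - (-2)·0.0000) / (8) = 1.5000
  β = (-1 - (3.3)·0.0000 - (-3.6)·0.0000 - (1.2)·0.0000) / (12.1) = -0.0826
  γ = (-11 - (1.8)·0.0000 - (-3.2)·0.0000 - (1.1)·0.0000) / (-9.1) = 1.2088
  δ = (-8 - (-1)·0.0000 - (2)·0.0000 - (2.8)·0.0000) / (8.8) = -0.9091
Iteration 2:
  α = (12 - (2)·-0.0826 - (2)·1.2088 - (-2)·-0.9091) / (8) = 0.9912
  β = (-1 - (3.3)·1.5000 - (-3.6)·1.2088 - (1.2)·-0.9091) / (12.1) = -0.0419
  γ = (-11 - (1.8)·1.5000 - (-3.2)·-0.0826 - (1.1)·-0.9091) / (-9.1) = 1.4246
  δ = (-8 - (-1)·1.5000 - (2)·-0.0826 - (2.8)·1.2088) / (8.8) = -1.1045
Residual b − A·x = (-0.9040, 2.6900, 1.2606, -1.1943)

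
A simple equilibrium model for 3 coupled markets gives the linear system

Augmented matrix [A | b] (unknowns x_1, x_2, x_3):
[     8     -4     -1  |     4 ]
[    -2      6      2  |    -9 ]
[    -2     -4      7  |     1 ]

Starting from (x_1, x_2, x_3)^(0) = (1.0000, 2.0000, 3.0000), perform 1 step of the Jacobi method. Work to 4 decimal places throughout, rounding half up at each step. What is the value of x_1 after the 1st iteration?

1.8750

Iteration 1:
  x_1 = (4 - (-4)·2.0000 - (-1)·3.0000) / (8) = 1.8750
  x_2 = (-9 - (-2)·1.0000 - (2)·3.0000) / (6) = -2.1667
  x_3 = (1 - (-2)·1.0000 - (-4)·2.0000) / (7) = 1.5714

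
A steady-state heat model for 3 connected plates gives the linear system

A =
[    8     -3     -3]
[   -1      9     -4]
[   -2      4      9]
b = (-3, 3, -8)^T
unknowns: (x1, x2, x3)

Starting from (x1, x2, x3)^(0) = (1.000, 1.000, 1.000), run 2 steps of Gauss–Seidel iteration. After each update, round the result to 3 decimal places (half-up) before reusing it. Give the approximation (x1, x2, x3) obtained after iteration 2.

Iteration 1:
  x1 = (-3 - (-3)·1.000 - (-3)·1.000) / (8) = 0.375
  x2 = (3 - (-1)·0.375 - (-4)·1.000) / (9) = 0.819
  x3 = (-8 - (-2)·0.375 - (4)·0.819) / (9) = -1.170
Iteration 2:
  x1 = (-3 - (-3)·0.819 - (-3)·-1.170) / (8) = -0.507
  x2 = (3 - (-1)·-0.507 - (-4)·-1.170) / (9) = -0.243
  x3 = (-8 - (-2)·-0.507 - (4)·-0.243) / (9) = -0.894

(-0.507, -0.243, -0.894)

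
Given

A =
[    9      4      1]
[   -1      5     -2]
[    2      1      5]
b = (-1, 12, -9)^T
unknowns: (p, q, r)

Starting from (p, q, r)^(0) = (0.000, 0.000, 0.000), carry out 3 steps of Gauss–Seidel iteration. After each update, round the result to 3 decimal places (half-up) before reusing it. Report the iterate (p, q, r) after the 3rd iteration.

Iteration 1:
  p = (-1 - (4)·0.000 - (1)·0.000) / (9) = -0.111
  q = (12 - (-1)·-0.111 - (-2)·0.000) / (5) = 2.378
  r = (-9 - (2)·-0.111 - (1)·2.378) / (5) = -2.231
Iteration 2:
  p = (-1 - (4)·2.378 - (1)·-2.231) / (9) = -0.920
  q = (12 - (-1)·-0.920 - (-2)·-2.231) / (5) = 1.324
  r = (-9 - (2)·-0.920 - (1)·1.324) / (5) = -1.697
Iteration 3:
  p = (-1 - (4)·1.324 - (1)·-1.697) / (9) = -0.511
  q = (12 - (-1)·-0.511 - (-2)·-1.697) / (5) = 1.619
  r = (-9 - (2)·-0.511 - (1)·1.619) / (5) = -1.919

(-0.511, 1.619, -1.919)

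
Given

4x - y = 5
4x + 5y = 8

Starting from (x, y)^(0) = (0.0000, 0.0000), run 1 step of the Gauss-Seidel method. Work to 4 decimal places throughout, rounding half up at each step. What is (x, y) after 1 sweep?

(1.2500, 0.6000)

Iteration 1:
  x = (5 - (-1)·0.0000) / (4) = 1.2500
  y = (8 - (4)·1.2500) / (5) = 0.6000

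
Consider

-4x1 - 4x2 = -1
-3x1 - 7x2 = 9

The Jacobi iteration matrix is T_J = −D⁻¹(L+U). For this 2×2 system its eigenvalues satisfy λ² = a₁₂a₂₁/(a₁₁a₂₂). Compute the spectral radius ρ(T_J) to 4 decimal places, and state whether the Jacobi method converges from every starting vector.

a₁₂a₂₁/(a₁₁a₂₂) = (-4)·(-3) / ((-4)·(-7)) = 0.428571
ρ = √|0.428571| = √0.428571 = 0.6547
ρ < 1, so Jacobi converges

0.6547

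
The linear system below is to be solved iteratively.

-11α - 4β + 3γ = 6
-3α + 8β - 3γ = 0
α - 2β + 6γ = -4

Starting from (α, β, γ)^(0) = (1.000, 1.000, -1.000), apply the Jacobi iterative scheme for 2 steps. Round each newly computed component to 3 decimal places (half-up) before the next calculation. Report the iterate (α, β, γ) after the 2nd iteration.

Iteration 1:
  α = (6 - (-4)·1.000 - (3)·-1.000) / (-11) = -1.182
  β = (0 - (-3)·1.000 - (-3)·-1.000) / (8) = 0.000
  γ = (-4 - (1)·1.000 - (-2)·1.000) / (6) = -0.500
Iteration 2:
  α = (6 - (-4)·0.000 - (3)·-0.500) / (-11) = -0.682
  β = (0 - (-3)·-1.182 - (-3)·-0.500) / (8) = -0.631
  γ = (-4 - (1)·-1.182 - (-2)·0.000) / (6) = -0.470

(-0.682, -0.631, -0.470)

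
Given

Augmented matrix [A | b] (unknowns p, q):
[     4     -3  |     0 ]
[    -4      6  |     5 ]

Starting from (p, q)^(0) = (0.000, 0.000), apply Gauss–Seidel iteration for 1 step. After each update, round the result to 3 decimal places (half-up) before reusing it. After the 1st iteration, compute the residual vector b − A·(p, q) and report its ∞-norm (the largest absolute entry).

Iteration 1:
  p = (0 - (-3)·0.000) / (4) = 0.000
  q = (5 - (-4)·0.000) / (6) = 0.833
Residual b − A·x = (2.499, 0.002); ∞-norm = 2.499

2.499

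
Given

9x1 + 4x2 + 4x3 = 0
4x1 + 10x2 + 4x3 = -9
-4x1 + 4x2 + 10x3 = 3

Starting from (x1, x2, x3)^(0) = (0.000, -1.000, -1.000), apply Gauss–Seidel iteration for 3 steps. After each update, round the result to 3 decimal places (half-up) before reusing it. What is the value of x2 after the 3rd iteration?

Iteration 1:
  x1 = (0 - (4)·-1.000 - (4)·-1.000) / (9) = 0.889
  x2 = (-9 - (4)·0.889 - (4)·-1.000) / (10) = -0.856
  x3 = (3 - (-4)·0.889 - (4)·-0.856) / (10) = 0.998
Iteration 2:
  x1 = (0 - (4)·-0.856 - (4)·0.998) / (9) = -0.063
  x2 = (-9 - (4)·-0.063 - (4)·0.998) / (10) = -1.274
  x3 = (3 - (-4)·-0.063 - (4)·-1.274) / (10) = 0.784
Iteration 3:
  x1 = (0 - (4)·-1.274 - (4)·0.784) / (9) = 0.218
  x2 = (-9 - (4)·0.218 - (4)·0.784) / (10) = -1.301
  x3 = (3 - (-4)·0.218 - (4)·-1.301) / (10) = 0.908

-1.301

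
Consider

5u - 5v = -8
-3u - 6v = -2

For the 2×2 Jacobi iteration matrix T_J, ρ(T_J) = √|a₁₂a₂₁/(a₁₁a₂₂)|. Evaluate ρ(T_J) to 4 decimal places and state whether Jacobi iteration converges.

a₁₂a₂₁/(a₁₁a₂₂) = (-5)·(-3) / ((5)·(-6)) = -0.500000
ρ = √|-0.500000| = √0.500000 = 0.7071
ρ < 1, so Jacobi converges

0.7071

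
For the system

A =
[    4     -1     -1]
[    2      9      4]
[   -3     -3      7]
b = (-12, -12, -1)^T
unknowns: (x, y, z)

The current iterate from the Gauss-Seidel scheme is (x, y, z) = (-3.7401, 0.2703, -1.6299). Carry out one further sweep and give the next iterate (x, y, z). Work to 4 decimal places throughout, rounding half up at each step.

(-3.3399, 0.1333, -1.5171)

One sweep:
  x = (-12 - (-1)·0.2703 - (-1)·-1.6299) / (4) = -3.3399
  y = (-12 - (2)·-3.3399 - (4)·-1.6299) / (9) = 0.1333
  z = (-1 - (-3)·-3.3399 - (-3)·0.1333) / (7) = -1.5171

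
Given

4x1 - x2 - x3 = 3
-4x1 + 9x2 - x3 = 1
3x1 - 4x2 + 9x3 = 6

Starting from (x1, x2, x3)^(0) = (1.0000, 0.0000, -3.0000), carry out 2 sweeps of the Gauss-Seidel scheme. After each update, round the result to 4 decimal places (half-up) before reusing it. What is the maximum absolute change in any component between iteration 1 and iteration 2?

Iteration 1:
  x1 = (3 - (-1)·0.0000 - (-1)·-3.0000) / (4) = 0.0000
  x2 = (1 - (-4)·0.0000 - (-1)·-3.0000) / (9) = -0.2222
  x3 = (6 - (3)·0.0000 - (-4)·-0.2222) / (9) = 0.5679
Iteration 2:
  x1 = (3 - (-1)·-0.2222 - (-1)·0.5679) / (4) = 0.8364
  x2 = (1 - (-4)·0.8364 - (-1)·0.5679) / (9) = 0.5459
  x3 = (6 - (3)·0.8364 - (-4)·0.5459) / (9) = 0.6305
Change: (0.8364, 0.7681, 0.0626) → max |·| = 0.8364

0.8364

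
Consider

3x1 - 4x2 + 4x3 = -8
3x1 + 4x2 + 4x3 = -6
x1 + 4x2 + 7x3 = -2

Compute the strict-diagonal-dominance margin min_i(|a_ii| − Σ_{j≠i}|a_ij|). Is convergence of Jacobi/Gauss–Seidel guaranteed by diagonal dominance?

-5

row 1: |3| − (4+4) = -5
row 2: |4| − (3+4) = -3
row 3: |7| − (1+4) = 2
minimum over rows = -5 → not strictly diagonally dominant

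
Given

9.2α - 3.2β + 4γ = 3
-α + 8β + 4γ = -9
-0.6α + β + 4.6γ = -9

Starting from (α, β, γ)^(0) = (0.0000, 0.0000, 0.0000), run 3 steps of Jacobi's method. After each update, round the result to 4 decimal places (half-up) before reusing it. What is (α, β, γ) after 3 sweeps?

(1.0150, -0.1921, -1.8310)

Iteration 1:
  α = (3 - (-3.2)·0.0000 - (4)·0.0000) / (9.2) = 0.3261
  β = (-9 - (-1)·0.0000 - (4)·0.0000) / (8) = -1.1250
  γ = (-9 - (-0.6)·0.0000 - (1)·0.0000) / (4.6) = -1.9565
Iteration 2:
  α = (3 - (-3.2)·-1.1250 - (4)·-1.9565) / (9.2) = 0.7854
  β = (-9 - (-1)·0.3261 - (4)·-1.9565) / (8) = -0.1060
  γ = (-9 - (-0.6)·0.3261 - (1)·-1.1250) / (4.6) = -1.6694
Iteration 3:
  α = (3 - (-3.2)·-0.1060 - (4)·-1.6694) / (9.2) = 1.0150
  β = (-9 - (-1)·0.7854 - (4)·-1.6694) / (8) = -0.1921
  γ = (-9 - (-0.6)·0.7854 - (1)·-0.1060) / (4.6) = -1.8310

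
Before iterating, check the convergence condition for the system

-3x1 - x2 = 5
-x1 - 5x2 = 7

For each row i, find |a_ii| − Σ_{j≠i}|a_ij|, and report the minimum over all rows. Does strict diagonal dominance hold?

2

row 1: |-3| − (1) = 2
row 2: |-5| − (1) = 4
minimum over rows = 2 → strictly diagonally dominant (convergence guaranteed)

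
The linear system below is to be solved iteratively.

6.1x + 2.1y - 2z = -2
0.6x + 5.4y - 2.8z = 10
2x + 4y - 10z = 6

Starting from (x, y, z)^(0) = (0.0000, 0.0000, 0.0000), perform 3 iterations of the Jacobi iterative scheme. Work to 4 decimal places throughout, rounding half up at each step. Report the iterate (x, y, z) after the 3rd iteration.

(-0.8462, 2.0200, -0.2015)

Iteration 1:
  x = (-2 - (2.1)·0.0000 - (-2)·0.0000) / (6.1) = -0.3279
  y = (10 - (0.6)·0.0000 - (-2.8)·0.0000) / (5.4) = 1.8519
  z = (6 - (2)·0.0000 - (4)·0.0000) / (-10) = -0.6000
Iteration 2:
  x = (-2 - (2.1)·1.8519 - (-2)·-0.6000) / (6.1) = -1.1621
  y = (10 - (0.6)·-0.3279 - (-2.8)·-0.6000) / (5.4) = 1.5772
  z = (6 - (2)·-0.3279 - (4)·1.8519) / (-10) = 0.0752
Iteration 3:
  x = (-2 - (2.1)·1.5772 - (-2)·0.0752) / (6.1) = -0.8462
  y = (10 - (0.6)·-1.1621 - (-2.8)·0.0752) / (5.4) = 2.0200
  z = (6 - (2)·-1.1621 - (4)·1.5772) / (-10) = -0.2015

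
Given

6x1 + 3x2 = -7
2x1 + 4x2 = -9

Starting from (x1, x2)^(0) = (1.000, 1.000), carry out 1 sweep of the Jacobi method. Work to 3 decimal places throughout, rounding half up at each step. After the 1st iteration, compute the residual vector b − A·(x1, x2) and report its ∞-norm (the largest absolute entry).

Iteration 1:
  x1 = (-7 - (3)·1.000) / (6) = -1.667
  x2 = (-9 - (2)·1.000) / (4) = -2.750
Residual b − A·x = (11.252, 5.334); ∞-norm = 11.252

11.252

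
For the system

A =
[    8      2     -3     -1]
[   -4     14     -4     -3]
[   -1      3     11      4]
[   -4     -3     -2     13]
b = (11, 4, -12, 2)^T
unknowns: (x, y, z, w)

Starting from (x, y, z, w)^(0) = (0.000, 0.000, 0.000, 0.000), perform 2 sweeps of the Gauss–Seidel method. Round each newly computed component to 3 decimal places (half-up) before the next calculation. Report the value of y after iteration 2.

Iteration 1:
  x = (11 - (2)·0.000 - (-3)·0.000 - (-1)·0.000) / (8) = 1.375
  y = (4 - (-4)·1.375 - (-4)·0.000 - (-3)·0.000) / (14) = 0.679
  z = (-12 - (-1)·1.375 - (3)·0.679 - (4)·0.000) / (11) = -1.151
  w = (2 - (-4)·1.375 - (-3)·0.679 - (-2)·-1.151) / (13) = 0.557
Iteration 2:
  x = (11 - (2)·0.679 - (-3)·-1.151 - (-1)·0.557) / (8) = 0.843
  y = (4 - (-4)·0.843 - (-4)·-1.151 - (-3)·0.557) / (14) = 0.317
  z = (-12 - (-1)·0.843 - (3)·0.317 - (4)·0.557) / (11) = -1.303
  w = (2 - (-4)·0.843 - (-3)·0.317 - (-2)·-1.303) / (13) = 0.286

0.317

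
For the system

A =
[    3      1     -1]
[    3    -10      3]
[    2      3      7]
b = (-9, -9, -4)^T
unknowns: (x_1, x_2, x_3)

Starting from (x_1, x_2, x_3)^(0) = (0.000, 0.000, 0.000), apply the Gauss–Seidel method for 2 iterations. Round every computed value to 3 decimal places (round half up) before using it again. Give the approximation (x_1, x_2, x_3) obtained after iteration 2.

(-2.905, 0.114, 0.210)

Iteration 1:
  x_1 = (-9 - (1)·0.000 - (-1)·0.000) / (3) = -3.000
  x_2 = (-9 - (3)·-3.000 - (3)·0.000) / (-10) = 0.000
  x_3 = (-4 - (2)·-3.000 - (3)·0.000) / (7) = 0.286
Iteration 2:
  x_1 = (-9 - (1)·0.000 - (-1)·0.286) / (3) = -2.905
  x_2 = (-9 - (3)·-2.905 - (3)·0.286) / (-10) = 0.114
  x_3 = (-4 - (2)·-2.905 - (3)·0.114) / (7) = 0.210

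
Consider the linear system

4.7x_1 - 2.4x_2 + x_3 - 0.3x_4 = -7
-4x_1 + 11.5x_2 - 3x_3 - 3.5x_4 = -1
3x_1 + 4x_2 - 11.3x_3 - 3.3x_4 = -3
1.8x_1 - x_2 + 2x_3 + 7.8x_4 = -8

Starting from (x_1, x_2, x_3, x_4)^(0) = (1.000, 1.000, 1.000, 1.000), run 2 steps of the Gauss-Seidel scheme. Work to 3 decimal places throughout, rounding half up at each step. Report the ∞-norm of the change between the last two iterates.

0.953

Iteration 1:
  x_1 = (-7 - (-2.4)·1.000 - (1)·1.000 - (-0.3)·1.000) / (4.7) = -1.128
  x_2 = (-1 - (-4)·-1.128 - (-3)·1.000 - (-3.5)·1.000) / (11.5) = 0.086
  x_3 = (-3 - (3)·-1.128 - (4)·0.086 - (-3.3)·1.000) / (-11.3) = -0.296
  x_4 = (-8 - (1.8)·-1.128 - (-1)·0.086 - (2)·-0.296) / (7.8) = -0.678
Iteration 2:
  x_1 = (-7 - (-2.4)·0.086 - (1)·-0.296 - (-0.3)·-0.678) / (4.7) = -1.426
  x_2 = (-1 - (-4)·-1.426 - (-3)·-0.296 - (-3.5)·-0.678) / (11.5) = -0.867
  x_3 = (-3 - (3)·-1.426 - (4)·-0.867 - (-3.3)·-0.678) / (-11.3) = -0.222
  x_4 = (-8 - (1.8)·-1.426 - (-1)·-0.867 - (2)·-0.222) / (7.8) = -0.751
Change: (-0.298, -0.953, 0.074, -0.073) → max |·| = 0.953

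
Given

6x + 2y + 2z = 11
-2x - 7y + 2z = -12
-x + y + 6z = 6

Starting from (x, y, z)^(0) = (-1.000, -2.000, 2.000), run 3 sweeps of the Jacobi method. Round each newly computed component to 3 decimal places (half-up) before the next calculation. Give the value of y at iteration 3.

Iteration 1:
  x = (11 - (2)·-2.000 - (2)·2.000) / (6) = 1.833
  y = (-12 - (-2)·-1.000 - (2)·2.000) / (-7) = 2.571
  z = (6 - (-1)·-1.000 - (1)·-2.000) / (6) = 1.167
Iteration 2:
  x = (11 - (2)·2.571 - (2)·1.167) / (6) = 0.587
  y = (-12 - (-2)·1.833 - (2)·1.167) / (-7) = 1.524
  z = (6 - (-1)·1.833 - (1)·2.571) / (6) = 0.877
Iteration 3:
  x = (11 - (2)·1.524 - (2)·0.877) / (6) = 1.033
  y = (-12 - (-2)·0.587 - (2)·0.877) / (-7) = 1.797
  z = (6 - (-1)·0.587 - (1)·1.524) / (6) = 0.844

1.797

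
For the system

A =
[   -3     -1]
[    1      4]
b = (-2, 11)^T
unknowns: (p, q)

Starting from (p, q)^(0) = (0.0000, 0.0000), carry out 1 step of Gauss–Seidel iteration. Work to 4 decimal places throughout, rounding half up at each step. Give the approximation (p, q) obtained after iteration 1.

Iteration 1:
  p = (-2 - (-1)·0.0000) / (-3) = 0.6667
  q = (11 - (1)·0.6667) / (4) = 2.5833

(0.6667, 2.5833)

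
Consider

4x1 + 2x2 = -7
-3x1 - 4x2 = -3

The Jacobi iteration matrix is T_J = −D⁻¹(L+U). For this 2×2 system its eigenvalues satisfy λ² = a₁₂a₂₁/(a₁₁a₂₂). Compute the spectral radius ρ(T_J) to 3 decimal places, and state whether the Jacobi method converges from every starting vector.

a₁₂a₂₁/(a₁₁a₂₂) = (2)·(-3) / ((4)·(-4)) = 0.375000
ρ = √|0.375000| = √0.375000 = 0.612
ρ < 1, so Jacobi converges

0.612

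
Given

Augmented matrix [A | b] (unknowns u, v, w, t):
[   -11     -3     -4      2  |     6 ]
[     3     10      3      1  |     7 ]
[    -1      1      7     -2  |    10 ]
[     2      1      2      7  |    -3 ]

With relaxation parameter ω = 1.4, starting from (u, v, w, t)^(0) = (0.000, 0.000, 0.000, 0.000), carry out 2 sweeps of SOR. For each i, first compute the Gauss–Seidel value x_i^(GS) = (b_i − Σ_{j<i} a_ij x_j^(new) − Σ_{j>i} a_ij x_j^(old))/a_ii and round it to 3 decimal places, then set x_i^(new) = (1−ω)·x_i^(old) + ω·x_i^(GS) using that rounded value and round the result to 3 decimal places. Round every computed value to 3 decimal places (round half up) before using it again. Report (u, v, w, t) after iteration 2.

(-2.066, 0.826, 0.310, 0.413)

Iteration 1:
  u: GS value = (6 - (-3)·0.000 - (-4)·0.000 - (2)·0.000) / (-11) = -0.545;  u ← (1−ω)·0.000 + ω·-0.545 = -0.763
  v: GS value = (7 - (3)·-0.763 - (3)·0.000 - (1)·0.000) / (10) = 0.929;  v ← (1−ω)·0.000 + ω·0.929 = 1.301
  w: GS value = (10 - (-1)·-0.763 - (1)·1.301 - (-2)·0.000) / (7) = 1.134;  w ← (1−ω)·0.000 + ω·1.134 = 1.588
  t: GS value = (-3 - (2)·-0.763 - (1)·1.301 - (2)·1.588) / (7) = -0.850;  t ← (1−ω)·0.000 + ω·-0.850 = -1.190
Iteration 2:
  u: GS value = (6 - (-3)·1.301 - (-4)·1.588 - (2)·-1.190) / (-11) = -1.694;  u ← (1−ω)·-0.763 + ω·-1.694 = -2.066
  v: GS value = (7 - (3)·-2.066 - (3)·1.588 - (1)·-1.190) / (10) = 0.962;  v ← (1−ω)·1.301 + ω·0.962 = 0.826
  w: GS value = (10 - (-1)·-2.066 - (1)·0.826 - (-2)·-1.190) / (7) = 0.675;  w ← (1−ω)·1.588 + ω·0.675 = 0.310
  t: GS value = (-3 - (2)·-2.066 - (1)·0.826 - (2)·0.310) / (7) = -0.045;  t ← (1−ω)·-1.190 + ω·-0.045 = 0.413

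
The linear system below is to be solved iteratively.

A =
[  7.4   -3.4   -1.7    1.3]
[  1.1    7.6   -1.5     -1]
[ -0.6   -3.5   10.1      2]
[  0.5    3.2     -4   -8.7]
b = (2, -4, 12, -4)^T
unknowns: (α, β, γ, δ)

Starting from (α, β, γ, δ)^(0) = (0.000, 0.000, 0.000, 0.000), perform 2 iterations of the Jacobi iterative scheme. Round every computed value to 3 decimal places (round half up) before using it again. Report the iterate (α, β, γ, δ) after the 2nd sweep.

(0.221, -0.270, 0.931, -0.264)

Iteration 1:
  α = (2 - (-3.4)·0.000 - (-1.7)·0.000 - (1.3)·0.000) / (7.4) = 0.270
  β = (-4 - (1.1)·0.000 - (-1.5)·0.000 - (-1)·0.000) / (7.6) = -0.526
  γ = (12 - (-0.6)·0.000 - (-3.5)·0.000 - (2)·0.000) / (10.1) = 1.188
  δ = (-4 - (0.5)·0.000 - (3.2)·0.000 - (-4)·0.000) / (-8.7) = 0.460
Iteration 2:
  α = (2 - (-3.4)·-0.526 - (-1.7)·1.188 - (1.3)·0.460) / (7.4) = 0.221
  β = (-4 - (1.1)·0.270 - (-1.5)·1.188 - (-1)·0.460) / (7.6) = -0.270
  γ = (12 - (-0.6)·0.270 - (-3.5)·-0.526 - (2)·0.460) / (10.1) = 0.931
  δ = (-4 - (0.5)·0.270 - (3.2)·-0.526 - (-4)·1.188) / (-8.7) = -0.264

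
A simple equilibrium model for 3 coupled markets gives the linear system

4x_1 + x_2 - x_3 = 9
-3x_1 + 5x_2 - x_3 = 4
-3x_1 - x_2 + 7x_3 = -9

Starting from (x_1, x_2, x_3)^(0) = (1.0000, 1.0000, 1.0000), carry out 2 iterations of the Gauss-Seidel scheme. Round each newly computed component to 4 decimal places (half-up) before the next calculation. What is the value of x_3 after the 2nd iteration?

-0.3142

Iteration 1:
  x_1 = (9 - (1)·1.0000 - (-1)·1.0000) / (4) = 2.2500
  x_2 = (4 - (-3)·2.2500 - (-1)·1.0000) / (5) = 2.3500
  x_3 = (-9 - (-3)·2.2500 - (-1)·2.3500) / (7) = 0.0143
Iteration 2:
  x_1 = (9 - (1)·2.3500 - (-1)·0.0143) / (4) = 1.6661
  x_2 = (4 - (-3)·1.6661 - (-1)·0.0143) / (5) = 1.8025
  x_3 = (-9 - (-3)·1.6661 - (-1)·1.8025) / (7) = -0.3142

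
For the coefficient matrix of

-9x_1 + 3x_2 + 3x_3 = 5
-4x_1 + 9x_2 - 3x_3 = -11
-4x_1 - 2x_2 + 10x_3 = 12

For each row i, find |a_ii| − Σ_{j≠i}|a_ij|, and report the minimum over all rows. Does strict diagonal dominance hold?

row 1: |-9| − (3+3) = 3
row 2: |9| − (4+3) = 2
row 3: |10| − (4+2) = 4
minimum over rows = 2 → strictly diagonally dominant (convergence guaranteed)

2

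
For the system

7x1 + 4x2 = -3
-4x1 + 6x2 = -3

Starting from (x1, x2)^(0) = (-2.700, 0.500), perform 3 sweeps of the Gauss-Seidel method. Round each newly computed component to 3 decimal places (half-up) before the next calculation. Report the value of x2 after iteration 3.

Iteration 1:
  x1 = (-3 - (4)·0.500) / (7) = -0.714
  x2 = (-3 - (-4)·-0.714) / (6) = -0.976
Iteration 2:
  x1 = (-3 - (4)·-0.976) / (7) = 0.129
  x2 = (-3 - (-4)·0.129) / (6) = -0.414
Iteration 3:
  x1 = (-3 - (4)·-0.414) / (7) = -0.192
  x2 = (-3 - (-4)·-0.192) / (6) = -0.628

-0.628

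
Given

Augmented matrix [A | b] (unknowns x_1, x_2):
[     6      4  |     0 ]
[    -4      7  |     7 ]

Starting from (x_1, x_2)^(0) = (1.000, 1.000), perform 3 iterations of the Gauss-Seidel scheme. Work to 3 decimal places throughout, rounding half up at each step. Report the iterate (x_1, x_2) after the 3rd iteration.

(-0.509, 0.709)

Iteration 1:
  x_1 = (0 - (4)·1.000) / (6) = -0.667
  x_2 = (7 - (-4)·-0.667) / (7) = 0.619
Iteration 2:
  x_1 = (0 - (4)·0.619) / (6) = -0.413
  x_2 = (7 - (-4)·-0.413) / (7) = 0.764
Iteration 3:
  x_1 = (0 - (4)·0.764) / (6) = -0.509
  x_2 = (7 - (-4)·-0.509) / (7) = 0.709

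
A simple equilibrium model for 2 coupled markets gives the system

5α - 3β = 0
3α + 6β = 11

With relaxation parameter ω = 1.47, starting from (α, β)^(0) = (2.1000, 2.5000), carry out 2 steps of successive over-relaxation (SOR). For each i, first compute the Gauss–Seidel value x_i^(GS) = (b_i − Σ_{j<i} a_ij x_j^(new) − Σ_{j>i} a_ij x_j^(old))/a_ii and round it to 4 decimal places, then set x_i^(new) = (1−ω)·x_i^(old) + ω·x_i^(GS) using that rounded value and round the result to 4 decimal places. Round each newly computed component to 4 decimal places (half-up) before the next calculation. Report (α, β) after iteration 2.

Iteration 1:
  α: GS value = (0 - (-3)·2.5000) / (5) = 1.5000;  α ← (1−ω)·2.1000 + ω·1.5000 = 1.2180
  β: GS value = (11 - (3)·1.2180) / (6) = 1.2243;  β ← (1−ω)·2.5000 + ω·1.2243 = 0.6247
Iteration 2:
  α: GS value = (0 - (-3)·0.6247) / (5) = 0.3748;  α ← (1−ω)·1.2180 + ω·0.3748 = -0.0215
  β: GS value = (11 - (3)·-0.0215) / (6) = 1.8441;  β ← (1−ω)·0.6247 + ω·1.8441 = 2.4172

(-0.0215, 2.4172)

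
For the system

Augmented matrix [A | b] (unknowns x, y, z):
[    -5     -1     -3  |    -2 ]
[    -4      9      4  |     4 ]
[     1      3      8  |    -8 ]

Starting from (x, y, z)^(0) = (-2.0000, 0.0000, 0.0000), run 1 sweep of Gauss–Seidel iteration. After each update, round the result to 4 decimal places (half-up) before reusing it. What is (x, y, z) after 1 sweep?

(0.4000, 0.6222, -1.2833)

Iteration 1:
  x = (-2 - (-1)·0.0000 - (-3)·0.0000) / (-5) = 0.4000
  y = (4 - (-4)·0.4000 - (4)·0.0000) / (9) = 0.6222
  z = (-8 - (1)·0.4000 - (3)·0.6222) / (8) = -1.2833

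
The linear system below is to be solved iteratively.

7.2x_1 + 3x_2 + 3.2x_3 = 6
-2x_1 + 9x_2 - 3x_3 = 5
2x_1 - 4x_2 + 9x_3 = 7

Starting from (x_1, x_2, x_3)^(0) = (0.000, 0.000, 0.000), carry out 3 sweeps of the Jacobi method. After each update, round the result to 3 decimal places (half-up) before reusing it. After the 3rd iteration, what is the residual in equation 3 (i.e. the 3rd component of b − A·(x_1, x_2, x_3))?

Iteration 1:
  x_1 = (6 - (3)·0.000 - (3.2)·0.000) / (7.2) = 0.833
  x_2 = (5 - (-2)·0.000 - (-3)·0.000) / (9) = 0.556
  x_3 = (7 - (2)·0.000 - (-4)·0.000) / (9) = 0.778
Iteration 2:
  x_1 = (6 - (3)·0.556 - (3.2)·0.778) / (7.2) = 0.256
  x_2 = (5 - (-2)·0.833 - (-3)·0.778) / (9) = 1.000
  x_3 = (7 - (2)·0.833 - (-4)·0.556) / (9) = 0.840
Iteration 3:
  x_1 = (6 - (3)·1.000 - (3.2)·0.840) / (7.2) = 0.043
  x_2 = (5 - (-2)·0.256 - (-3)·0.840) / (9) = 0.892
  x_3 = (7 - (2)·0.256 - (-4)·1.000) / (9) = 1.165
Residual b − A·x = (-0.714, 0.553, -0.003)

-0.003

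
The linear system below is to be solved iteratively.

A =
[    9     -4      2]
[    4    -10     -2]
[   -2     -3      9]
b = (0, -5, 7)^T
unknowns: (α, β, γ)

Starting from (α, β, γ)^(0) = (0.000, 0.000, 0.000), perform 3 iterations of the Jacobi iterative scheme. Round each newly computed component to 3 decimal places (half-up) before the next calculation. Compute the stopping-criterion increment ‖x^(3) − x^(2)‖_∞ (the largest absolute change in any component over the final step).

0.106

Iteration 1:
  α = (0 - (-4)·0.000 - (2)·0.000) / (9) = 0.000
  β = (-5 - (4)·0.000 - (-2)·0.000) / (-10) = 0.500
  γ = (7 - (-2)·0.000 - (-3)·0.000) / (9) = 0.778
Iteration 2:
  α = (0 - (-4)·0.500 - (2)·0.778) / (9) = 0.049
  β = (-5 - (4)·0.000 - (-2)·0.778) / (-10) = 0.344
  γ = (7 - (-2)·0.000 - (-3)·0.500) / (9) = 0.944
Iteration 3:
  α = (0 - (-4)·0.344 - (2)·0.944) / (9) = -0.057
  β = (-5 - (4)·0.049 - (-2)·0.944) / (-10) = 0.331
  γ = (7 - (-2)·0.049 - (-3)·0.344) / (9) = 0.903
Change: (-0.106, -0.013, -0.041) → max |·| = 0.106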